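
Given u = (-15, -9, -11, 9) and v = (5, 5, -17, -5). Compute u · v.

u · v = (-15)·5 + (-9)·5 + (-11)·(-17) + 9·(-5) = -75 - 45 + 187 - 45 = 22

22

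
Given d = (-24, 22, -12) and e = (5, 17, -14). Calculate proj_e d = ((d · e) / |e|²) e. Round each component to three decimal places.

(4.137, 14.067, -11.584)

d · e = (-24)·5 + 22·17 + (-12)·(-14) = -120 + 374 + 168 = 422
|e|² = 25 + 289 + 196 = 510
proj_e d = (422/510) · (5, 17, -14) ≈ (4.137, 14.067, -11.584)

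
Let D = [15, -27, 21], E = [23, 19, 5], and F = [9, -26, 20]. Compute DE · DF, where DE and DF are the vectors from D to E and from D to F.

DE = E − D = (8, 46, -16)
DF = F − D = (-6, 1, -1)
DE · DF = 8·(-6) + 46·1 + (-16)·(-1) = -48 + 46 + 16 = 14

14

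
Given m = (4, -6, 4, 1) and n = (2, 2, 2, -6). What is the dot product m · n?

-2

m · n = 4·2 + (-6)·2 + 4·2 + 1·(-6) = 8 - 12 + 8 - 6 = -2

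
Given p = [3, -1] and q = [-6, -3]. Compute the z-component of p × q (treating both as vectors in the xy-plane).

3·(-3) - (-1)·(-6) = -9 - 6 = -15

-15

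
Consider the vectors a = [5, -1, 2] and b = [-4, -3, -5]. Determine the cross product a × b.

(11, 17, -19)

i: (-1)·(-5) - 2·(-3) = 5 - (-6) = 11
j: 2·(-4) - 5·(-5) = -8 - (-25) = 17
k: 5·(-3) - (-1)·(-4) = -15 - 4 = -19
a × b = (11, 17, -19)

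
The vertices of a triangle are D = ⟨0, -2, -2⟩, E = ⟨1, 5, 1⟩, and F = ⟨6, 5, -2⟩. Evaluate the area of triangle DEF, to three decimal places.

22.305

DE = (1, 7, 3),  DF = (6, 7, 0)
i: 7·0 - 3·7 = 0 - 21 = -21
j: 3·6 - 1·0 = 18 - 0 = 18
k: 1·7 - 7·6 = 7 - 42 = -35
DE × DF = (-21, 18, -35)
|DE × DF| = √1990 ≈ 44.6094
area = ½ · 44.6094 ≈ 22.305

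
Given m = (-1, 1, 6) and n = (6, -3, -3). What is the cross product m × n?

i: 1·(-3) - 6·(-3) = -3 - (-18) = 15
j: 6·6 - (-1)·(-3) = 36 - 3 = 33
k: (-1)·(-3) - 1·6 = 3 - 6 = -3
m × n = (15, 33, -3)

(15, 33, -3)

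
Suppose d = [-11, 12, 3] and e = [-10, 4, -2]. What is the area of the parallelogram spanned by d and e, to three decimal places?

i: 12·(-2) - 3·4 = -24 - 12 = -36
j: 3·(-10) - (-11)·(-2) = -30 - 22 = -52
k: (-11)·4 - 12·(-10) = -44 - (-120) = 76
d × e = (-36, -52, 76)
|d × e| = √((-36)² + (-52)² + 76²) = √9776 ≈ 98.8737

98.874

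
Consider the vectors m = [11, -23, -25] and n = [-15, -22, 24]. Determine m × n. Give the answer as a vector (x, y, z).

i: (-23)·24 - (-25)·(-22) = -552 - 550 = -1102
j: (-25)·(-15) - 11·24 = 375 - 264 = 111
k: 11·(-22) - (-23)·(-15) = -242 - 345 = -587
m × n = (-1102, 111, -587)

(-1102, 111, -587)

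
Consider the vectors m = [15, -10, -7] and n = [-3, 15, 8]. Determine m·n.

m · n = 15·(-3) + (-10)·15 + (-7)·8 = -45 - 150 - 56 = -251

-251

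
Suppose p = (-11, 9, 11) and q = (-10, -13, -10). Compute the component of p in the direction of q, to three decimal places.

p · q = (-11)·(-10) + 9·(-13) + 11·(-10) = 110 - 117 - 110 = -117
|q| = √(100 + 169 + 100) = √369 ≈ 19.2094
comp_q p = -117 / √369 ≈ -6.091

-6.091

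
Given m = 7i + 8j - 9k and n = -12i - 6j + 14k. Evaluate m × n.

i: 8·14 - (-9)·(-6) = 112 - 54 = 58
j: (-9)·(-12) - 7·14 = 108 - 98 = 10
k: 7·(-6) - 8·(-12) = -42 - (-96) = 54
m × n = (58, 10, 54)

(58, 10, 54)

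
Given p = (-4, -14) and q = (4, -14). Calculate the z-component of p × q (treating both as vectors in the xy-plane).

112

(-4)·(-14) - (-14)·4 = 56 - (-56) = 112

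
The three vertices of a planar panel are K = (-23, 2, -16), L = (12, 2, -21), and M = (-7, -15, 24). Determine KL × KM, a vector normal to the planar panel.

(-85, -1480, -595)

KL = (35, 0, -5)
KM = (16, -17, 40)
i: 0·40 - (-5)·(-17) = 0 - 85 = -85
j: (-5)·16 - 35·40 = -80 - 1400 = -1480
k: 35·(-17) - 0·16 = -595 - 0 = -595
KL × KM = (-85, -1480, -595)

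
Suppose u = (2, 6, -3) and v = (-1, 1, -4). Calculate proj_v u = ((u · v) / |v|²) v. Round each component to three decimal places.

u · v = 2·(-1) + 6·1 + (-3)·(-4) = -2 + 6 + 12 = 16
|v|² = 1 + 1 + 16 = 18
proj_v u = (16/18) · (-1, 1, -4) ≈ (-0.889, 0.889, -3.556)

(-0.889, 0.889, -3.556)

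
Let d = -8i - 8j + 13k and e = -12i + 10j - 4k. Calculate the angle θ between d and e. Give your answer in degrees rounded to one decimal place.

97.4

d · e = (-8)·(-12) + (-8)·10 + 13·(-4) = 96 - 80 - 52 = -36
|d|² = 64 + 64 + 169 = 297,  |d| = √297 ≈ 17.233688
|e|² = 144 + 100 + 16 = 260,  |e| = √260 ≈ 16.124515
cos θ = -36 / (17.233688 · 16.124515) ≈ -0.12955
θ = arccos(-0.12955) ≈ 97.4°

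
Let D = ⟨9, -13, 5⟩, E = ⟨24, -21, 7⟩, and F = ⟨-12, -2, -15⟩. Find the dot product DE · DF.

DE = E − D = (15, -8, 2)
DF = F − D = (-21, 11, -20)
DE · DF = 15·(-21) + (-8)·11 + 2·(-20) = -315 - 88 - 40 = -443

-443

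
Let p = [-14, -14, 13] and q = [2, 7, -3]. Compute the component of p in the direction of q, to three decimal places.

p · q = (-14)·2 + (-14)·7 + 13·(-3) = -28 - 98 - 39 = -165
|q| = √(4 + 49 + 9) = √62 ≈ 7.8740
comp_q p = -165 / √62 ≈ -20.955

-20.955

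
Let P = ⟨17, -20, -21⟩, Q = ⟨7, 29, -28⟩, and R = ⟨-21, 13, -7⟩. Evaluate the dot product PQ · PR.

PQ = Q − P = (-10, 49, -7)
PR = R − P = (-38, 33, 14)
PQ · PR = (-10)·(-38) + 49·33 + (-7)·14 = 380 + 1617 - 98 = 1899

1899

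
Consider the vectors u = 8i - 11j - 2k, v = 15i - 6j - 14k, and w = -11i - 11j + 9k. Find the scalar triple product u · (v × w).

-1411

v × w:
i: (-6)·9 - (-14)·(-11) = -54 - 154 = -208
j: (-14)·(-11) - 15·9 = 154 - 135 = 19
k: 15·(-11) - (-6)·(-11) = -165 - 66 = -231
v × w = (-208, 19, -231)
u · (v × w) = 8·(-208) + (-11)·19 + (-2)·(-231) = -1664 - 209 + 462 = -1411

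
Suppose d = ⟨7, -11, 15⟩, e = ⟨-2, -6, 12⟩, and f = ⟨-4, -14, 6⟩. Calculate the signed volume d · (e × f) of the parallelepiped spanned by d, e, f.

e × f:
i: (-6)·6 - 12·(-14) = -36 - (-168) = 132
j: 12·(-4) - (-2)·6 = -48 - (-12) = -36
k: (-2)·(-14) - (-6)·(-4) = 28 - 24 = 4
e × f = (132, -36, 4)
d · (e × f) = 7·132 + (-11)·(-36) + 15·4 = 924 + 396 + 60 = 1380

1380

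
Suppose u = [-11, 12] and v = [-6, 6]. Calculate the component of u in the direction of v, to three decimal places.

u · v = (-11)·(-6) + 12·6 = 66 + 72 = 138
|v| = √(36 + 36) = √72 ≈ 8.4853
comp_v u = 138 / √72 ≈ 16.263

16.263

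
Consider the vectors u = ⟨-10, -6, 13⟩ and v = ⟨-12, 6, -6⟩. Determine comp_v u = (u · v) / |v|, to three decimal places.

0.408

u · v = (-10)·(-12) + (-6)·6 + 13·(-6) = 120 - 36 - 78 = 6
|v| = √(144 + 36 + 36) = √216 ≈ 14.6969
comp_v u = 6 / √216 ≈ 0.408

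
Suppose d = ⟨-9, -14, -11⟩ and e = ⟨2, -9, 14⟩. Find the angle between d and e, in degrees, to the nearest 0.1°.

97.9

d · e = (-9)·2 + (-14)·(-9) + (-11)·14 = -18 + 126 - 154 = -46
|d|² = 81 + 196 + 121 = 398,  |d| = √398 ≈ 19.949937
|e|² = 4 + 81 + 196 = 281,  |e| = √281 ≈ 16.763055
cos θ = -46 / (19.949937 · 16.763055) ≈ -0.13755
θ = arccos(-0.13755) ≈ 97.9°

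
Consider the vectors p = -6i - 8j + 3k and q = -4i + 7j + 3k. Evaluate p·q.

p · q = (-6)·(-4) + (-8)·7 + 3·3 = 24 - 56 + 9 = -23

-23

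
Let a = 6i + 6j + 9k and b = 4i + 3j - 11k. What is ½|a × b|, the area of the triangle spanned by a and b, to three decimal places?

69.081

i: 6·(-11) - 9·3 = -66 - 27 = -93
j: 9·4 - 6·(-11) = 36 - (-66) = 102
k: 6·3 - 6·4 = 18 - 24 = -6
a × b = (-93, 102, -6)
|a × b| = √((-93)² + 102² + (-6)²) = √19089 ≈ 138.1629
area = ½ · 138.1629 ≈ 69.081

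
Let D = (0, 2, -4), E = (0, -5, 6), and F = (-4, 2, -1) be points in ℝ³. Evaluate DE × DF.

DE = (0, -7, 10)
DF = (-4, 0, 3)
i: (-7)·3 - 10·0 = -21 - 0 = -21
j: 10·(-4) - 0·3 = -40 - 0 = -40
k: 0·0 - (-7)·(-4) = 0 - 28 = -28
DE × DF = (-21, -40, -28)

(-21, -40, -28)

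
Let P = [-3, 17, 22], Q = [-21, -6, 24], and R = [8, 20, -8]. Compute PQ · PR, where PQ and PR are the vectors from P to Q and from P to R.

-327

PQ = Q − P = (-18, -23, 2)
PR = R − P = (11, 3, -30)
PQ · PR = (-18)·11 + (-23)·3 + 2·(-30) = -198 - 69 - 60 = -327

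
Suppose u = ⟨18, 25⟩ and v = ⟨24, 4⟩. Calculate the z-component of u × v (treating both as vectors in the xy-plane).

18·4 - 25·24 = 72 - 600 = -528

-528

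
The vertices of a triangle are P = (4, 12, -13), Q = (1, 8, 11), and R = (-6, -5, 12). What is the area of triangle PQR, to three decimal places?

PQ = (-3, -4, 24),  PR = (-10, -17, 25)
i: (-4)·25 - 24·(-17) = -100 - (-408) = 308
j: 24·(-10) - (-3)·25 = -240 - (-75) = -165
k: (-3)·(-17) - (-4)·(-10) = 51 - 40 = 11
PQ × PR = (308, -165, 11)
|PQ × PR| = √122210 ≈ 349.5855
area = ½ · 349.5855 ≈ 174.793

174.793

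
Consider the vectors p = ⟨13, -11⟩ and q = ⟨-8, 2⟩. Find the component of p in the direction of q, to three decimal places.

p · q = 13·(-8) + (-11)·2 = -104 - 22 = -126
|q| = √(64 + 4) = √68 ≈ 8.2462
comp_q p = -126 / √68 ≈ -15.280

-15.280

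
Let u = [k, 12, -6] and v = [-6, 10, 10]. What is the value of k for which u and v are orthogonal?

u · v = k·(-6) + 12·10 + (-6)·10 = 60 - 6k
Set equal to 0: -6k = -60, so k = 10.

10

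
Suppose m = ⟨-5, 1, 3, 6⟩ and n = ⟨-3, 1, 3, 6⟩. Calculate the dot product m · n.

m · n = (-5)·(-3) + 1·1 + 3·3 + 6·6 = 15 + 1 + 9 + 36 = 61

61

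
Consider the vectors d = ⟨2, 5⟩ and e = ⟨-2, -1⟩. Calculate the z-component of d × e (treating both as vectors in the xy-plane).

8

2·(-1) - 5·(-2) = -2 - (-10) = 8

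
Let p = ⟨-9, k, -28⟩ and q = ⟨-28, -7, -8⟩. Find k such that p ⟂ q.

68

p · q = (-9)·(-28) + k·(-7) + (-28)·(-8) = 476 - 7k
Set equal to 0: -7k = -476, so k = 68.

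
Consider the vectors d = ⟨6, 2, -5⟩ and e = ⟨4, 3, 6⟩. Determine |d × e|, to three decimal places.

i: 2·6 - (-5)·3 = 12 - (-15) = 27
j: (-5)·4 - 6·6 = -20 - 36 = -56
k: 6·3 - 2·4 = 18 - 8 = 10
d × e = (27, -56, 10)
|d × e| = √(27² + (-56)² + 10²) = √3965 ≈ 62.9682

62.968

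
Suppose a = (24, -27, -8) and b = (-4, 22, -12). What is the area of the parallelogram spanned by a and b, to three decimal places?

727.186

i: (-27)·(-12) - (-8)·22 = 324 - (-176) = 500
j: (-8)·(-4) - 24·(-12) = 32 - (-288) = 320
k: 24·22 - (-27)·(-4) = 528 - 108 = 420
a × b = (500, 320, 420)
|a × b| = √(500² + 320² + 420²) = √528800 ≈ 727.1864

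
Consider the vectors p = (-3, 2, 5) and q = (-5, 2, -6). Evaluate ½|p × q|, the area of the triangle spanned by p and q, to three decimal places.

i: 2·(-6) - 5·2 = -12 - 10 = -22
j: 5·(-5) - (-3)·(-6) = -25 - 18 = -43
k: (-3)·2 - 2·(-5) = -6 - (-10) = 4
p × q = (-22, -43, 4)
|p × q| = √((-22)² + (-43)² + 4²) = √2349 ≈ 48.4665
area = ½ · 48.4665 ≈ 24.233

24.233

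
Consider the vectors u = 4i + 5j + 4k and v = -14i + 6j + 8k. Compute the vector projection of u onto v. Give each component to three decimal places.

(-0.284, 0.122, 0.162)

u · v = 4·(-14) + 5·6 + 4·8 = -56 + 30 + 32 = 6
|v|² = 196 + 36 + 64 = 296
proj_v u = (6/296) · (-14, 6, 8) ≈ (-0.284, 0.122, 0.162)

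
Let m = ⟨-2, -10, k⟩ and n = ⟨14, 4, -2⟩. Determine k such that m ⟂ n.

-34

m · n = (-2)·14 + (-10)·4 + k·(-2) = -68 - 2k
Set equal to 0: -2k = 68, so k = -34.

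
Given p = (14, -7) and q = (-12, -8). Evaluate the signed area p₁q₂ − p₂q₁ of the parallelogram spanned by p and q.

14·(-8) - (-7)·(-12) = -112 - 84 = -196

-196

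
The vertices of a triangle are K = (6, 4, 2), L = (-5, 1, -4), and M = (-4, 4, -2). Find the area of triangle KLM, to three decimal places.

18.028

KL = (-11, -3, -6),  KM = (-10, 0, -4)
i: (-3)·(-4) - (-6)·0 = 12 - 0 = 12
j: (-6)·(-10) - (-11)·(-4) = 60 - 44 = 16
k: (-11)·0 - (-3)·(-10) = 0 - 30 = -30
KL × KM = (12, 16, -30)
|KL × KM| = √1300 ≈ 36.0555
area = ½ · 36.0555 ≈ 18.028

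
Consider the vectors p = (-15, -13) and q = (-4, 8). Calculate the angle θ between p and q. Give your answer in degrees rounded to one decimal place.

104.3

p · q = (-15)·(-4) + (-13)·8 = 60 - 104 = -44
|p|² = 225 + 169 = 394,  |p| = √394 ≈ 19.849433
|q|² = 16 + 64 = 80,  |q| = √80 ≈ 8.944272
cos θ = -44 / (19.849433 · 8.944272) ≈ -0.24783
θ = arccos(-0.24783) ≈ 104.3°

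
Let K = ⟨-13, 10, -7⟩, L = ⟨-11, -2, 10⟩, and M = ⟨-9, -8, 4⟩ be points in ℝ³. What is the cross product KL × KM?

KL = (2, -12, 17)
KM = (4, -18, 11)
i: (-12)·11 - 17·(-18) = -132 - (-306) = 174
j: 17·4 - 2·11 = 68 - 22 = 46
k: 2·(-18) - (-12)·4 = -36 - (-48) = 12
KL × KM = (174, 46, 12)

(174, 46, 12)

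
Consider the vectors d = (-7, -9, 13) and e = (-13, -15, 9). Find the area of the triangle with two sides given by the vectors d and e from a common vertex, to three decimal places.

i: (-9)·9 - 13·(-15) = -81 - (-195) = 114
j: 13·(-13) - (-7)·9 = -169 - (-63) = -106
k: (-7)·(-15) - (-9)·(-13) = 105 - 117 = -12
d × e = (114, -106, -12)
|d × e| = √(114² + (-106)² + (-12)²) = √24376 ≈ 156.1282
area = ½ · 156.1282 ≈ 78.064

78.064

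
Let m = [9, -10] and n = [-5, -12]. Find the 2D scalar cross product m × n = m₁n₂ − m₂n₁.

-158

9·(-12) - (-10)·(-5) = -108 - 50 = -158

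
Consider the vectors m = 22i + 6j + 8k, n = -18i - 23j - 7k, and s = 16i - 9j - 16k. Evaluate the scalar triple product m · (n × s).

n × s:
i: (-23)·(-16) - (-7)·(-9) = 368 - 63 = 305
j: (-7)·16 - (-18)·(-16) = -112 - 288 = -400
k: (-18)·(-9) - (-23)·16 = 162 - (-368) = 530
n × s = (305, -400, 530)
m · (n × s) = 22·305 + 6·(-400) + 8·530 = 6710 - 2400 + 4240 = 8550

8550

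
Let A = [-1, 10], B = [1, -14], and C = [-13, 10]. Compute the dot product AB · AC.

-24

AB = B − A = (2, -24)
AC = C − A = (-12, 0)
AB · AC = 2·(-12) + (-24)·0 = -24 + 0 = -24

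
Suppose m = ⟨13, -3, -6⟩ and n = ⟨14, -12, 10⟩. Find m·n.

m · n = 13·14 + (-3)·(-12) + (-6)·10 = 182 + 36 - 60 = 158

158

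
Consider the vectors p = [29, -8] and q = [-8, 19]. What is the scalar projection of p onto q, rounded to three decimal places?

p · q = 29·(-8) + (-8)·19 = -232 - 152 = -384
|q| = √(64 + 361) = √425 ≈ 20.6155
comp_q p = -384 / √425 ≈ -18.627

-18.627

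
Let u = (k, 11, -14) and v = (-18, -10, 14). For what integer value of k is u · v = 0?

u · v = k·(-18) + 11·(-10) + (-14)·14 = -306 - 18k
Set equal to 0: -18k = 306, so k = -17.

-17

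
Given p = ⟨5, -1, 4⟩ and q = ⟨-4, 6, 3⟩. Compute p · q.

-14

p · q = 5·(-4) + (-1)·6 + 4·3 = -20 - 6 + 12 = -14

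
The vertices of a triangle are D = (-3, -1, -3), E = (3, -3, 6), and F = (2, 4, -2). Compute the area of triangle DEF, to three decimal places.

36.503

DE = (6, -2, 9),  DF = (5, 5, 1)
i: (-2)·1 - 9·5 = -2 - 45 = -47
j: 9·5 - 6·1 = 45 - 6 = 39
k: 6·5 - (-2)·5 = 30 - (-10) = 40
DE × DF = (-47, 39, 40)
|DE × DF| = √5330 ≈ 73.0068
area = ½ · 73.0068 ≈ 36.503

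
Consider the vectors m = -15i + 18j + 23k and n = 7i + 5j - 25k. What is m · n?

m · n = (-15)·7 + 18·5 + 23·(-25) = -105 + 90 - 575 = -590

-590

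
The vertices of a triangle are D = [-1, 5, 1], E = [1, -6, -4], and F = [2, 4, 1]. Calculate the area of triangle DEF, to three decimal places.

17.400

DE = (2, -11, -5),  DF = (3, -1, 0)
i: (-11)·0 - (-5)·(-1) = 0 - 5 = -5
j: (-5)·3 - 2·0 = -15 - 0 = -15
k: 2·(-1) - (-11)·3 = -2 - (-33) = 31
DE × DF = (-5, -15, 31)
|DE × DF| = √1211 ≈ 34.7994
area = ½ · 34.7994 ≈ 17.400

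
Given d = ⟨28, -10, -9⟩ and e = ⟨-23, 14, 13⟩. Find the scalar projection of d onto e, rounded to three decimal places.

-30.134

d · e = 28·(-23) + (-10)·14 + (-9)·13 = -644 - 140 - 117 = -901
|e| = √(529 + 196 + 169) = √894 ≈ 29.8998
comp_e d = -901 / √894 ≈ -30.134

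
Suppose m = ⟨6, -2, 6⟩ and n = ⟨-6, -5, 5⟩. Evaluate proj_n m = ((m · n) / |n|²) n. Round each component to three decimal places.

(-0.279, -0.233, 0.233)

m · n = 6·(-6) + (-2)·(-5) + 6·5 = -36 + 10 + 30 = 4
|n|² = 36 + 25 + 25 = 86
proj_n m = (4/86) · (-6, -5, 5) ≈ (-0.279, -0.233, 0.233)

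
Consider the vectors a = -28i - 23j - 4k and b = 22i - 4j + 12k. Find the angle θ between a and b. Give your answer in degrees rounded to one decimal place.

128.2

a · b = (-28)·22 + (-23)·(-4) + (-4)·12 = -616 + 92 - 48 = -572
|a|² = 784 + 529 + 16 = 1329,  |a| = √1329 ≈ 36.455452
|b|² = 484 + 16 + 144 = 644,  |b| = √644 ≈ 25.377155
cos θ = -572 / (36.455452 · 25.377155) ≈ -0.61829
θ = arccos(-0.61829) ≈ 128.2°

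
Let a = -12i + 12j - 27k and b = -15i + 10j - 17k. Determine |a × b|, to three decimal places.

219.902

i: 12·(-17) - (-27)·10 = -204 - (-270) = 66
j: (-27)·(-15) - (-12)·(-17) = 405 - 204 = 201
k: (-12)·10 - 12·(-15) = -120 - (-180) = 60
a × b = (66, 201, 60)
|a × b| = √(66² + 201² + 60²) = √48357 ≈ 219.9023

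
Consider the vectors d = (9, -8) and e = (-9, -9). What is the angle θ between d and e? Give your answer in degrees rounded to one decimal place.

d · e = 9·(-9) + (-8)·(-9) = -81 + 72 = -9
|d|² = 81 + 64 = 145,  |d| = √145 ≈ 12.041595
|e|² = 81 + 81 = 162,  |e| = √162 ≈ 12.727922
cos θ = -9 / (12.041595 · 12.727922) ≈ -0.05872
θ = arccos(-0.05872) ≈ 93.4°

93.4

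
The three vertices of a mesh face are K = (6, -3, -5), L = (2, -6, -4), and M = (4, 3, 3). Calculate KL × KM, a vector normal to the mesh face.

(-30, 30, -30)

KL = (-4, -3, 1)
KM = (-2, 6, 8)
i: (-3)·8 - 1·6 = -24 - 6 = -30
j: 1·(-2) - (-4)·8 = -2 - (-32) = 30
k: (-4)·6 - (-3)·(-2) = -24 - 6 = -30
KL × KM = (-30, 30, -30)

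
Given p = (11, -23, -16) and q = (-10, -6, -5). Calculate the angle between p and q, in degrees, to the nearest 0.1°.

73.6

p · q = 11·(-10) + (-23)·(-6) + (-16)·(-5) = -110 + 138 + 80 = 108
|p|² = 121 + 529 + 256 = 906,  |p| = √906 ≈ 30.099834
|q|² = 100 + 36 + 25 = 161,  |q| = √161 ≈ 12.688578
cos θ = 108 / (30.099834 · 12.688578) ≈ 0.28278
θ = arccos(0.28278) ≈ 73.6°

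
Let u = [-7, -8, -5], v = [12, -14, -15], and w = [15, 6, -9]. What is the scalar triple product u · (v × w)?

v × w:
i: (-14)·(-9) - (-15)·6 = 126 - (-90) = 216
j: (-15)·15 - 12·(-9) = -225 - (-108) = -117
k: 12·6 - (-14)·15 = 72 - (-210) = 282
v × w = (216, -117, 282)
u · (v × w) = (-7)·216 + (-8)·(-117) + (-5)·282 = -1512 + 936 - 1410 = -1986

-1986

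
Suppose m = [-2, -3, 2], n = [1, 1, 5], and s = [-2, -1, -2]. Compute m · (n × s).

20

n × s:
i: 1·(-2) - 5·(-1) = -2 - (-5) = 3
j: 5·(-2) - 1·(-2) = -10 - (-2) = -8
k: 1·(-1) - 1·(-2) = -1 - (-2) = 1
n × s = (3, -8, 1)
m · (n × s) = (-2)·3 + (-3)·(-8) + 2·1 = -6 + 24 + 2 = 20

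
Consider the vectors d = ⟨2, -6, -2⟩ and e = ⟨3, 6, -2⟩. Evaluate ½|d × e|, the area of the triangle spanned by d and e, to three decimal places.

19.235

i: (-6)·(-2) - (-2)·6 = 12 - (-12) = 24
j: (-2)·3 - 2·(-2) = -6 - (-4) = -2
k: 2·6 - (-6)·3 = 12 - (-18) = 30
d × e = (24, -2, 30)
|d × e| = √(24² + (-2)² + 30²) = √1480 ≈ 38.4708
area = ½ · 38.4708 ≈ 19.235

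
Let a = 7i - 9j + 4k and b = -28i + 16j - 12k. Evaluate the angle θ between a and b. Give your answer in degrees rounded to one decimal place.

158.9

a · b = 7·(-28) + (-9)·16 + 4·(-12) = -196 - 144 - 48 = -388
|a|² = 49 + 81 + 16 = 146,  |a| = √146 ≈ 12.083046
|b|² = 784 + 256 + 144 = 1184,  |b| = √1184 ≈ 34.409301
cos θ = -388 / (12.083046 · 34.409301) ≈ -0.93321
θ = arccos(-0.93321) ≈ 158.9°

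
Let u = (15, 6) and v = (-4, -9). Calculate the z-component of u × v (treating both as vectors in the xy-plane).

-111

15·(-9) - 6·(-4) = -135 - (-24) = -111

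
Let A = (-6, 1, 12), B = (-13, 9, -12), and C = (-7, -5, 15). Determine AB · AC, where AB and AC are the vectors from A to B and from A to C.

AB = B − A = (-7, 8, -24)
AC = C − A = (-1, -6, 3)
AB · AC = (-7)·(-1) + 8·(-6) + (-24)·3 = 7 - 48 - 72 = -113

-113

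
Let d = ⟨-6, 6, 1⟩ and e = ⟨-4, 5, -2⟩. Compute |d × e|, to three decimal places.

24.104

i: 6·(-2) - 1·5 = -12 - 5 = -17
j: 1·(-4) - (-6)·(-2) = -4 - 12 = -16
k: (-6)·5 - 6·(-4) = -30 - (-24) = -6
d × e = (-17, -16, -6)
|d × e| = √((-17)² + (-16)² + (-6)²) = √581 ≈ 24.1039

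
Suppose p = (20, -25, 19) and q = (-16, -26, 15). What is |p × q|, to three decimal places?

1106.967

i: (-25)·15 - 19·(-26) = -375 - (-494) = 119
j: 19·(-16) - 20·15 = -304 - 300 = -604
k: 20·(-26) - (-25)·(-16) = -520 - 400 = -920
p × q = (119, -604, -920)
|p × q| = √(119² + (-604)² + (-920)²) = √1225377 ≈ 1106.9675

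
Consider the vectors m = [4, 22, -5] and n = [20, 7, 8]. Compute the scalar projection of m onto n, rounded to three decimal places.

m · n = 4·20 + 22·7 + (-5)·8 = 80 + 154 - 40 = 194
|n| = √(400 + 49 + 64) = √513 ≈ 22.6495
comp_n m = 194 / √513 ≈ 8.565

8.565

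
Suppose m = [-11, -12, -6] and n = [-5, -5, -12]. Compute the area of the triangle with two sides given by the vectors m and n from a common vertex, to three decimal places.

76.526

i: (-12)·(-12) - (-6)·(-5) = 144 - 30 = 114
j: (-6)·(-5) - (-11)·(-12) = 30 - 132 = -102
k: (-11)·(-5) - (-12)·(-5) = 55 - 60 = -5
m × n = (114, -102, -5)
|m × n| = √(114² + (-102)² + (-5)²) = √23425 ≈ 153.0523
area = ½ · 153.0523 ≈ 76.526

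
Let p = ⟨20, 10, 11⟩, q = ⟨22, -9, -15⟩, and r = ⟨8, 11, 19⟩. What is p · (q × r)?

-2046

q × r:
i: (-9)·19 - (-15)·11 = -171 - (-165) = -6
j: (-15)·8 - 22·19 = -120 - 418 = -538
k: 22·11 - (-9)·8 = 242 - (-72) = 314
q × r = (-6, -538, 314)
p · (q × r) = 20·(-6) + 10·(-538) + 11·314 = -120 - 5380 + 3454 = -2046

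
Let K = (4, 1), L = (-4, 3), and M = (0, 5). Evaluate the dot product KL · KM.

KL = L − K = (-8, 2)
KM = M − K = (-4, 4)
KL · KM = (-8)·(-4) + 2·4 = 32 + 8 = 40

40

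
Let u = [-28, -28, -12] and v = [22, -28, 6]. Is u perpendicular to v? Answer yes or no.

no

u · v = (-28)·22 + (-28)·(-28) + (-12)·6 = -616 + 784 - 72 = 96
Nonzero, so the vectors are not orthogonal.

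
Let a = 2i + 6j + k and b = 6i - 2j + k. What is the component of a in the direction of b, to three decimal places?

a · b = 2·6 + 6·(-2) + 1·1 = 12 - 12 + 1 = 1
|b| = √(36 + 4 + 1) = √41 ≈ 6.4031
comp_b a = 1 / √41 ≈ 0.156

0.156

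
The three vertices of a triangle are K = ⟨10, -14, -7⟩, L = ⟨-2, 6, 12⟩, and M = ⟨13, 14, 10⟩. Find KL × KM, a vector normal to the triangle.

(-192, 261, -396)

KL = (-12, 20, 19)
KM = (3, 28, 17)
i: 20·17 - 19·28 = 340 - 532 = -192
j: 19·3 - (-12)·17 = 57 - (-204) = 261
k: (-12)·28 - 20·3 = -336 - 60 = -396
KL × KM = (-192, 261, -396)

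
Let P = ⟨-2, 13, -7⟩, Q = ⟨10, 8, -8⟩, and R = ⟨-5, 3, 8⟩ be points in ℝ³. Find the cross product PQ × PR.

PQ = (12, -5, -1)
PR = (-3, -10, 15)
i: (-5)·15 - (-1)·(-10) = -75 - 10 = -85
j: (-1)·(-3) - 12·15 = 3 - 180 = -177
k: 12·(-10) - (-5)·(-3) = -120 - 15 = -135
PQ × PR = (-85, -177, -135)

(-85, -177, -135)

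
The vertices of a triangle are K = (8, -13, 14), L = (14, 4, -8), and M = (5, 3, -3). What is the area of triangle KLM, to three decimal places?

115.976

KL = (6, 17, -22),  KM = (-3, 16, -17)
i: 17·(-17) - (-22)·16 = -289 - (-352) = 63
j: (-22)·(-3) - 6·(-17) = 66 - (-102) = 168
k: 6·16 - 17·(-3) = 96 - (-51) = 147
KL × KM = (63, 168, 147)
|KL × KM| = √53802 ≈ 231.9526
area = ½ · 231.9526 ≈ 115.976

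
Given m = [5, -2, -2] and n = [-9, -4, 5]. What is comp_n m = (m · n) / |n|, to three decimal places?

m · n = 5·(-9) + (-2)·(-4) + (-2)·5 = -45 + 8 - 10 = -47
|n| = √(81 + 16 + 25) = √122 ≈ 11.0454
comp_n m = -47 / √122 ≈ -4.255

-4.255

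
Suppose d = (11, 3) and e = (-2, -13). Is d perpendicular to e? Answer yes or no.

no

d · e = 11·(-2) + 3·(-13) = -22 - 39 = -61
Nonzero, so the vectors are not orthogonal.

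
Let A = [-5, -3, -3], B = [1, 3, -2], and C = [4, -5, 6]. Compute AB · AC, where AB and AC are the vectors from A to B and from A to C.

AB = B − A = (6, 6, 1)
AC = C − A = (9, -2, 9)
AB · AC = 6·9 + 6·(-2) + 1·9 = 54 - 12 + 9 = 51

51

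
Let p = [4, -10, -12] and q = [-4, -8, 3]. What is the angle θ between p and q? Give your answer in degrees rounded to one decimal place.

p · q = 4·(-4) + (-10)·(-8) + (-12)·3 = -16 + 80 - 36 = 28
|p|² = 16 + 100 + 144 = 260,  |p| = √260 ≈ 16.124515
|q|² = 16 + 64 + 9 = 89,  |q| = √89 ≈ 9.433981
cos θ = 28 / (16.124515 · 9.433981) ≈ 0.18407
θ = arccos(0.18407) ≈ 79.4°

79.4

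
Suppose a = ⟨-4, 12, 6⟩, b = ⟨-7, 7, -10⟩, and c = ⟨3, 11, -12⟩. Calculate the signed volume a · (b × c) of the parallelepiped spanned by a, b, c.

-2060

b × c:
i: 7·(-12) - (-10)·11 = -84 - (-110) = 26
j: (-10)·3 - (-7)·(-12) = -30 - 84 = -114
k: (-7)·11 - 7·3 = -77 - 21 = -98
b × c = (26, -114, -98)
a · (b × c) = (-4)·26 + 12·(-114) + 6·(-98) = -104 - 1368 - 588 = -2060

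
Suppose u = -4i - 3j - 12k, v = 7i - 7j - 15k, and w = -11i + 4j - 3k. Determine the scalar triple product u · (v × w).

v × w:
i: (-7)·(-3) - (-15)·4 = 21 - (-60) = 81
j: (-15)·(-11) - 7·(-3) = 165 - (-21) = 186
k: 7·4 - (-7)·(-11) = 28 - 77 = -49
v × w = (81, 186, -49)
u · (v × w) = (-4)·81 + (-3)·186 + (-12)·(-49) = -324 - 558 + 588 = -294

-294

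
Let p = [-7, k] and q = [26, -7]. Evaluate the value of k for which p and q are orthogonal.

-26

p · q = (-7)·26 + k·(-7) = -182 - 7k
Set equal to 0: -7k = 182, so k = -26.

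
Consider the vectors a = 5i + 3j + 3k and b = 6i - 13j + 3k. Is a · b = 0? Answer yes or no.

a · b = 5·6 + 3·(-13) + 3·3 = 30 - 39 + 9 = 0
Zero, so the vectors are orthogonal.

yes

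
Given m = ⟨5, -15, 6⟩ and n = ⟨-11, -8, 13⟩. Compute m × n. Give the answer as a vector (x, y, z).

i: (-15)·13 - 6·(-8) = -195 - (-48) = -147
j: 6·(-11) - 5·13 = -66 - 65 = -131
k: 5·(-8) - (-15)·(-11) = -40 - 165 = -205
m × n = (-147, -131, -205)

(-147, -131, -205)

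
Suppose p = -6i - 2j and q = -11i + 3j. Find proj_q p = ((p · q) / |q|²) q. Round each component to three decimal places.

(-5.077, 1.385)

p · q = (-6)·(-11) + (-2)·3 = 66 - 6 = 60
|q|² = 121 + 9 = 130
proj_q p = (60/130) · (-11, 3) ≈ (-5.077, 1.385)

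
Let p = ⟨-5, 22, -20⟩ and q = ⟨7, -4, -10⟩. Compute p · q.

77

p · q = (-5)·7 + 22·(-4) + (-20)·(-10) = -35 - 88 + 200 = 77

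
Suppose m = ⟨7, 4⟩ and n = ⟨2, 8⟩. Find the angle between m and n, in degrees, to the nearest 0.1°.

46.2

m · n = 7·2 + 4·8 = 14 + 32 = 46
|m|² = 49 + 16 = 65,  |m| = √65 ≈ 8.062258
|n|² = 4 + 64 = 68,  |n| = √68 ≈ 8.246211
cos θ = 46 / (8.062258 · 8.246211) ≈ 0.69191
θ = arccos(0.69191) ≈ 46.2°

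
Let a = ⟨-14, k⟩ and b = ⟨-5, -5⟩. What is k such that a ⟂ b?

a · b = (-14)·(-5) + k·(-5) = 70 - 5k
Set equal to 0: -5k = -70, so k = 14.

14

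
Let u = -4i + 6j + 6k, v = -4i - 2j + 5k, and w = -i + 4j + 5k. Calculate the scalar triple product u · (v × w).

v × w:
i: (-2)·5 - 5·4 = -10 - 20 = -30
j: 5·(-1) - (-4)·5 = -5 - (-20) = 15
k: (-4)·4 - (-2)·(-1) = -16 - 2 = -18
v × w = (-30, 15, -18)
u · (v × w) = (-4)·(-30) + 6·15 + 6·(-18) = 120 + 90 - 108 = 102

102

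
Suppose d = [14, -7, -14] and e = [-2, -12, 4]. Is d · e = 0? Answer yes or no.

d · e = 14·(-2) + (-7)·(-12) + (-14)·4 = -28 + 84 - 56 = 0
Zero, so the vectors are orthogonal.

yes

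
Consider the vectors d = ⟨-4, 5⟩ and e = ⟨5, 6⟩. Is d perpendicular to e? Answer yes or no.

no

d · e = (-4)·5 + 5·6 = -20 + 30 = 10
Nonzero, so the vectors are not orthogonal.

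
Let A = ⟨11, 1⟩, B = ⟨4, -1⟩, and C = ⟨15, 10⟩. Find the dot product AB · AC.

-46

AB = B − A = (-7, -2)
AC = C − A = (4, 9)
AB · AC = (-7)·4 + (-2)·9 = -28 - 18 = -46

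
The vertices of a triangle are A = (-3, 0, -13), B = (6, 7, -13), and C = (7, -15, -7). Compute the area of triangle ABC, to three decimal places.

AB = (9, 7, 0),  AC = (10, -15, 6)
i: 7·6 - 0·(-15) = 42 - 0 = 42
j: 0·10 - 9·6 = 0 - 54 = -54
k: 9·(-15) - 7·10 = -135 - 70 = -205
AB × AC = (42, -54, -205)
|AB × AC| = √46705 ≈ 216.1134
area = ½ · 216.1134 ≈ 108.057

108.057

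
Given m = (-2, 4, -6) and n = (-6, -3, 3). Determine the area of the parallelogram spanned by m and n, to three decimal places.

51.962

i: 4·3 - (-6)·(-3) = 12 - 18 = -6
j: (-6)·(-6) - (-2)·3 = 36 - (-6) = 42
k: (-2)·(-3) - 4·(-6) = 6 - (-24) = 30
m × n = (-6, 42, 30)
|m × n| = √((-6)² + 42² + 30²) = √2700 ≈ 51.9615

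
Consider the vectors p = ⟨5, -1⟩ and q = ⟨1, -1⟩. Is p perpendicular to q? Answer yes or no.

no

p · q = 5·1 + (-1)·(-1) = 5 + 1 = 6
Nonzero, so the vectors are not orthogonal.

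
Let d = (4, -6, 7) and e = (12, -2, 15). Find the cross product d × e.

(-76, 24, 64)

i: (-6)·15 - 7·(-2) = -90 - (-14) = -76
j: 7·12 - 4·15 = 84 - 60 = 24
k: 4·(-2) - (-6)·12 = -8 - (-72) = 64
d × e = (-76, 24, 64)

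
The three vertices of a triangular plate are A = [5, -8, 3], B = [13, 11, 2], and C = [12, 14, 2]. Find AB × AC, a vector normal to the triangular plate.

(3, 1, 43)

AB = (8, 19, -1)
AC = (7, 22, -1)
i: 19·(-1) - (-1)·22 = -19 - (-22) = 3
j: (-1)·7 - 8·(-1) = -7 - (-8) = 1
k: 8·22 - 19·7 = 176 - 133 = 43
AB × AC = (3, 1, 43)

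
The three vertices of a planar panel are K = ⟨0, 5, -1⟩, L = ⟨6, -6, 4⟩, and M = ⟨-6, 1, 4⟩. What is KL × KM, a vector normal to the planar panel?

KL = (6, -11, 5)
KM = (-6, -4, 5)
i: (-11)·5 - 5·(-4) = -55 - (-20) = -35
j: 5·(-6) - 6·5 = -30 - 30 = -60
k: 6·(-4) - (-11)·(-6) = -24 - 66 = -90
KL × KM = (-35, -60, -90)

(-35, -60, -90)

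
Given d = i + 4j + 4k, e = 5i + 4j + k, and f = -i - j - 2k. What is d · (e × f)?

e × f:
i: 4·(-2) - 1·(-1) = -8 - (-1) = -7
j: 1·(-1) - 5·(-2) = -1 - (-10) = 9
k: 5·(-1) - 4·(-1) = -5 - (-4) = -1
e × f = (-7, 9, -1)
d · (e × f) = 1·(-7) + 4·9 + 4·(-1) = -7 + 36 - 4 = 25

25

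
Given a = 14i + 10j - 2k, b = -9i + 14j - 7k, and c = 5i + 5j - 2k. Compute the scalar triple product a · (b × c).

b × c:
i: 14·(-2) - (-7)·5 = -28 - (-35) = 7
j: (-7)·5 - (-9)·(-2) = -35 - 18 = -53
k: (-9)·5 - 14·5 = -45 - 70 = -115
b × c = (7, -53, -115)
a · (b × c) = 14·7 + 10·(-53) + (-2)·(-115) = 98 - 530 + 230 = -202

-202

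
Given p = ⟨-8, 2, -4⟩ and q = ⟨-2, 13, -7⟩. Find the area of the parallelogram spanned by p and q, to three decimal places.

i: 2·(-7) - (-4)·13 = -14 - (-52) = 38
j: (-4)·(-2) - (-8)·(-7) = 8 - 56 = -48
k: (-8)·13 - 2·(-2) = -104 - (-4) = -100
p × q = (38, -48, -100)
|p × q| = √(38² + (-48)² + (-100)²) = √13748 ≈ 117.2519

117.252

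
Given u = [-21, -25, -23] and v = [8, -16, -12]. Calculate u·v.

508

u · v = (-21)·8 + (-25)·(-16) + (-23)·(-12) = -168 + 400 + 276 = 508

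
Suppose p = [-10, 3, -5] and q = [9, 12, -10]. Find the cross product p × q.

i: 3·(-10) - (-5)·12 = -30 - (-60) = 30
j: (-5)·9 - (-10)·(-10) = -45 - 100 = -145
k: (-10)·12 - 3·9 = -120 - 27 = -147
p × q = (30, -145, -147)

(30, -145, -147)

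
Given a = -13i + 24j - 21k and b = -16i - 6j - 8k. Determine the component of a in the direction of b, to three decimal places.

a · b = (-13)·(-16) + 24·(-6) + (-21)·(-8) = 208 - 144 + 168 = 232
|b| = √(256 + 36 + 64) = √356 ≈ 18.8680
comp_b a = 232 / √356 ≈ 12.296

12.296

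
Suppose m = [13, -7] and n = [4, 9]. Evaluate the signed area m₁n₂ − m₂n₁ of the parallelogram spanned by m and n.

13·9 - (-7)·4 = 117 - (-28) = 145

145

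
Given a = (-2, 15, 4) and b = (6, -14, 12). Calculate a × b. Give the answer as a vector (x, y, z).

i: 15·12 - 4·(-14) = 180 - (-56) = 236
j: 4·6 - (-2)·12 = 24 - (-24) = 48
k: (-2)·(-14) - 15·6 = 28 - 90 = -62
a × b = (236, 48, -62)

(236, 48, -62)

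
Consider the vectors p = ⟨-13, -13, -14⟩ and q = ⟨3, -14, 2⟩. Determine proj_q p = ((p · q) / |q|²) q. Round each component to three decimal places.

p · q = (-13)·3 + (-13)·(-14) + (-14)·2 = -39 + 182 - 28 = 115
|q|² = 9 + 196 + 4 = 209
proj_q p = (115/209) · (3, -14, 2) ≈ (1.651, -7.703, 1.100)

(1.651, -7.703, 1.100)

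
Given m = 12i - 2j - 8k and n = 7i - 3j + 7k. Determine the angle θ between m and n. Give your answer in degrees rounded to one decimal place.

m · n = 12·7 + (-2)·(-3) + (-8)·7 = 84 + 6 - 56 = 34
|m|² = 144 + 4 + 64 = 212,  |m| = √212 ≈ 14.560220
|n|² = 49 + 9 + 49 = 107,  |n| = √107 ≈ 10.344080
cos θ = 34 / (14.560220 · 10.344080) ≈ 0.22575
θ = arccos(0.22575) ≈ 77.0°

77.0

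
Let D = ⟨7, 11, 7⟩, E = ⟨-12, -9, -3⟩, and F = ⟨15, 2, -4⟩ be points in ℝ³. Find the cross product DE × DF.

DE = (-19, -20, -10)
DF = (8, -9, -11)
i: (-20)·(-11) - (-10)·(-9) = 220 - 90 = 130
j: (-10)·8 - (-19)·(-11) = -80 - 209 = -289
k: (-19)·(-9) - (-20)·8 = 171 - (-160) = 331
DE × DF = (130, -289, 331)

(130, -289, 331)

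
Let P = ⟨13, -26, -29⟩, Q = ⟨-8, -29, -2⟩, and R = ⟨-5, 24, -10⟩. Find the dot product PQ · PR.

PQ = Q − P = (-21, -3, 27)
PR = R − P = (-18, 50, 19)
PQ · PR = (-21)·(-18) + (-3)·50 + 27·19 = 378 - 150 + 513 = 741

741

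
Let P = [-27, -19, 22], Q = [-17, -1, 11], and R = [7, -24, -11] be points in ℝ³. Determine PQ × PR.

(-649, -44, -662)

PQ = (10, 18, -11)
PR = (34, -5, -33)
i: 18·(-33) - (-11)·(-5) = -594 - 55 = -649
j: (-11)·34 - 10·(-33) = -374 - (-330) = -44
k: 10·(-5) - 18·34 = -50 - 612 = -662
PQ × PR = (-649, -44, -662)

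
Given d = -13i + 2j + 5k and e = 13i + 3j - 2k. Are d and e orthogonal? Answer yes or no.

d · e = (-13)·13 + 2·3 + 5·(-2) = -169 + 6 - 10 = -173
Nonzero, so the vectors are not orthogonal.

no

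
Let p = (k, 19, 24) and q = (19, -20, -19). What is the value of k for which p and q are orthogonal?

p · q = k·19 + 19·(-20) + 24·(-19) = -836 + 19k
Set equal to 0: 19k = 836, so k = 44.

44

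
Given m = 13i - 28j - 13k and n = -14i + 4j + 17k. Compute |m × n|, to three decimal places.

544.883

i: (-28)·17 - (-13)·4 = -476 - (-52) = -424
j: (-13)·(-14) - 13·17 = 182 - 221 = -39
k: 13·4 - (-28)·(-14) = 52 - 392 = -340
m × n = (-424, -39, -340)
|m × n| = √((-424)² + (-39)² + (-340)²) = √296897 ≈ 544.8826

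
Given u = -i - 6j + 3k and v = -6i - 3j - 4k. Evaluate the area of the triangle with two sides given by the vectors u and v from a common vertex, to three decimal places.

25.797

i: (-6)·(-4) - 3·(-3) = 24 - (-9) = 33
j: 3·(-6) - (-1)·(-4) = -18 - 4 = -22
k: (-1)·(-3) - (-6)·(-6) = 3 - 36 = -33
u × v = (33, -22, -33)
|u × v| = √(33² + (-22)² + (-33)²) = √2662 ≈ 51.5946
area = ½ · 51.5946 ≈ 25.797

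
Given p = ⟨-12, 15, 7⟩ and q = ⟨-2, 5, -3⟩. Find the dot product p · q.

p · q = (-12)·(-2) + 15·5 + 7·(-3) = 24 + 75 - 21 = 78

78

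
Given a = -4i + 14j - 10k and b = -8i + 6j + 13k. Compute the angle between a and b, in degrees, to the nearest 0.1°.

a · b = (-4)·(-8) + 14·6 + (-10)·13 = 32 + 84 - 130 = -14
|a|² = 16 + 196 + 100 = 312,  |a| = √312 ≈ 17.663522
|b|² = 64 + 36 + 169 = 269,  |b| = √269 ≈ 16.401219
cos θ = -14 / (17.663522 · 16.401219) ≈ -0.04833
θ = arccos(-0.04833) ≈ 92.8°

92.8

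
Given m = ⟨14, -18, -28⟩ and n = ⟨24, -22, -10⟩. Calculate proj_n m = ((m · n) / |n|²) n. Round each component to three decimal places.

(20.938, -19.193, -8.724)

m · n = 14·24 + (-18)·(-22) + (-28)·(-10) = 336 + 396 + 280 = 1012
|n|² = 576 + 484 + 100 = 1160
proj_n m = (1012/1160) · (24, -22, -10) ≈ (20.938, -19.193, -8.724)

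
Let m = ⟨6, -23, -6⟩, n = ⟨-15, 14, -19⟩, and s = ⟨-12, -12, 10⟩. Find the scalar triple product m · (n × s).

-11310

n × s:
i: 14·10 - (-19)·(-12) = 140 - 228 = -88
j: (-19)·(-12) - (-15)·10 = 228 - (-150) = 378
k: (-15)·(-12) - 14·(-12) = 180 - (-168) = 348
n × s = (-88, 378, 348)
m · (n × s) = 6·(-88) + (-23)·378 + (-6)·348 = -528 - 8694 - 2088 = -11310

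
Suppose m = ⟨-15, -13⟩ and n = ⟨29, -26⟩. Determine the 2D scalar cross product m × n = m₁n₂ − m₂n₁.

767

(-15)·(-26) - (-13)·29 = 390 - (-377) = 767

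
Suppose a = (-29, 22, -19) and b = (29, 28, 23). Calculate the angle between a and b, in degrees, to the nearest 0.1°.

110.3

a · b = (-29)·29 + 22·28 + (-19)·23 = -841 + 616 - 437 = -662
|a|² = 841 + 484 + 361 = 1686,  |a| = √1686 ≈ 41.060930
|b|² = 841 + 784 + 529 = 2154,  |b| = √2154 ≈ 46.411206
cos θ = -662 / (41.060930 · 46.411206) ≈ -0.34738
θ = arccos(-0.34738) ≈ 110.3°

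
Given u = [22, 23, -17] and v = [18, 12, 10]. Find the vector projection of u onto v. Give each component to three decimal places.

(15.908, 10.606, 8.838)

u · v = 22·18 + 23·12 + (-17)·10 = 396 + 276 - 170 = 502
|v|² = 324 + 144 + 100 = 568
proj_v u = (502/568) · (18, 12, 10) ≈ (15.908, 10.606, 8.838)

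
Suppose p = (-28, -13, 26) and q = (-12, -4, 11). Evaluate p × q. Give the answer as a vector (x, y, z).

i: (-13)·11 - 26·(-4) = -143 - (-104) = -39
j: 26·(-12) - (-28)·11 = -312 - (-308) = -4
k: (-28)·(-4) - (-13)·(-12) = 112 - 156 = -44
p × q = (-39, -4, -44)

(-39, -4, -44)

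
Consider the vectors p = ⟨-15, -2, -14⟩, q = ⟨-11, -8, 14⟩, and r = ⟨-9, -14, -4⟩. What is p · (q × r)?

-4228

q × r:
i: (-8)·(-4) - 14·(-14) = 32 - (-196) = 228
j: 14·(-9) - (-11)·(-4) = -126 - 44 = -170
k: (-11)·(-14) - (-8)·(-9) = 154 - 72 = 82
q × r = (228, -170, 82)
p · (q × r) = (-15)·228 + (-2)·(-170) + (-14)·82 = -3420 + 340 - 1148 = -4228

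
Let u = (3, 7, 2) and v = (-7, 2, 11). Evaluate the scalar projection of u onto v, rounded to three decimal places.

u · v = 3·(-7) + 7·2 + 2·11 = -21 + 14 + 22 = 15
|v| = √(49 + 4 + 121) = √174 ≈ 13.1909
comp_v u = 15 / √174 ≈ 1.137

1.137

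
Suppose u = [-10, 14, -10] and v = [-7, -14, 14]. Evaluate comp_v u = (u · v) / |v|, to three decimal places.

u · v = (-10)·(-7) + 14·(-14) + (-10)·14 = 70 - 196 - 140 = -266
|v| = √(49 + 196 + 196) = √441 ≈ 21.0000
comp_v u = -266 / √441 ≈ -12.667

-12.667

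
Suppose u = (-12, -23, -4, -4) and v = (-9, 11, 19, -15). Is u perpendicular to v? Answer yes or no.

u · v = (-12)·(-9) + (-23)·11 + (-4)·19 + (-4)·(-15) = 108 - 253 - 76 + 60 = -161
Nonzero, so the vectors are not orthogonal.

no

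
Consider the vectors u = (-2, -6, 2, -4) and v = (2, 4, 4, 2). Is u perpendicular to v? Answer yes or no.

u · v = (-2)·2 + (-6)·4 + 2·4 + (-4)·2 = -4 - 24 + 8 - 8 = -28
Nonzero, so the vectors are not orthogonal.

no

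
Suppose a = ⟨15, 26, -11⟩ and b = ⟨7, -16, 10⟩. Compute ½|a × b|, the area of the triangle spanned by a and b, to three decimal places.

i: 26·10 - (-11)·(-16) = 260 - 176 = 84
j: (-11)·7 - 15·10 = -77 - 150 = -227
k: 15·(-16) - 26·7 = -240 - 182 = -422
a × b = (84, -227, -422)
|a × b| = √(84² + (-227)² + (-422)²) = √236669 ≈ 486.4864
area = ½ · 486.4864 ≈ 243.243

243.243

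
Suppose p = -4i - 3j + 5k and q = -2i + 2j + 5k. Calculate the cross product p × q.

(-25, 10, -14)

i: (-3)·5 - 5·2 = -15 - 10 = -25
j: 5·(-2) - (-4)·5 = -10 - (-20) = 10
k: (-4)·2 - (-3)·(-2) = -8 - 6 = -14
p × q = (-25, 10, -14)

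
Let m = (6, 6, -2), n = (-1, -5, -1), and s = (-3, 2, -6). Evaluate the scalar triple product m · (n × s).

n × s:
i: (-5)·(-6) - (-1)·2 = 30 - (-2) = 32
j: (-1)·(-3) - (-1)·(-6) = 3 - 6 = -3
k: (-1)·2 - (-5)·(-3) = -2 - 15 = -17
n × s = (32, -3, -17)
m · (n × s) = 6·32 + 6·(-3) + (-2)·(-17) = 192 - 18 + 34 = 208

208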